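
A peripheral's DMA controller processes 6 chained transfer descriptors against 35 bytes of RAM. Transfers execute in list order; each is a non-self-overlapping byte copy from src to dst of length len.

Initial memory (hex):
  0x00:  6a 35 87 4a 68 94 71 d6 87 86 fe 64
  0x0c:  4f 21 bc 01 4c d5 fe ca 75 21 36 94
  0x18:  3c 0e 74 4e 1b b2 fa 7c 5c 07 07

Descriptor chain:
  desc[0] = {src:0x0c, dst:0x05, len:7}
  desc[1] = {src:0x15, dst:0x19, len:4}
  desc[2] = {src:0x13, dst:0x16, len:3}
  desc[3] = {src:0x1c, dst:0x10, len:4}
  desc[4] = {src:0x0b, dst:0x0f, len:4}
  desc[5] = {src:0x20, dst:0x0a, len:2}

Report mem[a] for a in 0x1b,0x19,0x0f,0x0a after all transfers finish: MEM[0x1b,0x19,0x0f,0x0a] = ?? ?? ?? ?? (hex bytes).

D0: mem[0x05..0x0b] <- [4f 21 bc 01 4c d5 fe]
D1: mem[0x19..0x1c] <- [21 36 94 3c]
D2: mem[0x16..0x18] <- [ca 75 21]
D3: mem[0x10..0x13] <- [3c b2 fa 7c]
D4: mem[0x0f..0x12] <- [fe 4f 21 bc]
D5: mem[0x0a..0x0b] <- [5c 07]
query mem[0x1b]=0x94, mem[0x19]=0x21, mem[0x0f]=0xfe, mem[0x0a]=0x5c

MEM[0x1b,0x19,0x0f,0x0a] = 94 21 fe 5c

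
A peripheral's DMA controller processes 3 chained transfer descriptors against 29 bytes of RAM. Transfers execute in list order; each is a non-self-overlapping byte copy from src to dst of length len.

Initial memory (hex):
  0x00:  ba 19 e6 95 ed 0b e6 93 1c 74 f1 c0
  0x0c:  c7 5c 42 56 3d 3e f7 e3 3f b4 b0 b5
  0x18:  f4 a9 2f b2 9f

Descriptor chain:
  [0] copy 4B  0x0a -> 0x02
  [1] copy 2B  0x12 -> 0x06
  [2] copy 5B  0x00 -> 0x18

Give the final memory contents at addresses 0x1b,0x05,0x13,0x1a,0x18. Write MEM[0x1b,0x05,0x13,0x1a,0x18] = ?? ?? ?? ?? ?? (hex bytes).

  after D0: wrote 4B at 0x02 = f1c0c75c
  after D1: wrote 2B at 0x06 = f7e3
  after D2: wrote 5B at 0x18 = ba19f1c0c7
query mem[0x1b]=0xc0, mem[0x05]=0x5c, mem[0x13]=0xe3, mem[0x1a]=0xf1, mem[0x18]=0xba

MEM[0x1b,0x05,0x13,0x1a,0x18] = c0 5c e3 f1 ba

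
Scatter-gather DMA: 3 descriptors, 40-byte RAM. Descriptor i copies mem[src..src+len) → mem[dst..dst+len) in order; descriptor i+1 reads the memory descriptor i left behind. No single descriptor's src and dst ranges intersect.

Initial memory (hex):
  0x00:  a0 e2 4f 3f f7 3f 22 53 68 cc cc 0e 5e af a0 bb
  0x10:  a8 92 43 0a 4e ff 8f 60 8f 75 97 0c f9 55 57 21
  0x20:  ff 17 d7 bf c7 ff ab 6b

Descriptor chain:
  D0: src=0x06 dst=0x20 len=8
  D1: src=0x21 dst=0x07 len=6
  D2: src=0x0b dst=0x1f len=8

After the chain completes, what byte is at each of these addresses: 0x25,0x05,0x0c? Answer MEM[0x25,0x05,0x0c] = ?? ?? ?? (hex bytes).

#0 dst[0x20+8] := {0x22,0x53,0x68,0xcc,0xcc,0x0e,0x5e,0xaf}
#1 dst[0x07+6] := {0x53,0x68,0xcc,0xcc,0x0e,0x5e}
#2 dst[0x1f+8] := {0x0e,0x5e,0xaf,0xa0,0xbb,0xa8,0x92,0x43}
query mem[0x25]=0x92, mem[0x05]=0x3f, mem[0x0c]=0x5e

MEM[0x25,0x05,0x0c] = 92 3f 5e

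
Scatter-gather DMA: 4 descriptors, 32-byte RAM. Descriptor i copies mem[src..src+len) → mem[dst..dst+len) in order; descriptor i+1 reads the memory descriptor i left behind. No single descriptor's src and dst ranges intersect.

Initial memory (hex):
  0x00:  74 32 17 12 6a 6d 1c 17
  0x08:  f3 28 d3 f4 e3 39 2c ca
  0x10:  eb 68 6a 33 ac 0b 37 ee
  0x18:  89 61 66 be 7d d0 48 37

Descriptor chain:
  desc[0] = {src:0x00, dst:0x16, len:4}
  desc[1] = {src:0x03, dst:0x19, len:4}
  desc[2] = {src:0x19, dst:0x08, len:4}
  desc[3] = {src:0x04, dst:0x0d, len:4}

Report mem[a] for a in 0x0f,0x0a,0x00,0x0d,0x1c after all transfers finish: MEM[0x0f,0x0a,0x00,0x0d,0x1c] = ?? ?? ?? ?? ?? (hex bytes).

MEM[0x0f,0x0a,0x00,0x0d,0x1c] = 1c 6d 74 6a 1c

[0] 0x00->0x16 len=4 : 74 32 17 12
[1] 0x03->0x19 len=4 : 12 6a 6d 1c
[2] 0x19->0x08 len=4 : 12 6a 6d 1c
[3] 0x04->0x0d len=4 : 6a 6d 1c 17
query mem[0x0f]=0x1c, mem[0x0a]=0x6d, mem[0x00]=0x74, mem[0x0d]=0x6a, mem[0x1c]=0x1c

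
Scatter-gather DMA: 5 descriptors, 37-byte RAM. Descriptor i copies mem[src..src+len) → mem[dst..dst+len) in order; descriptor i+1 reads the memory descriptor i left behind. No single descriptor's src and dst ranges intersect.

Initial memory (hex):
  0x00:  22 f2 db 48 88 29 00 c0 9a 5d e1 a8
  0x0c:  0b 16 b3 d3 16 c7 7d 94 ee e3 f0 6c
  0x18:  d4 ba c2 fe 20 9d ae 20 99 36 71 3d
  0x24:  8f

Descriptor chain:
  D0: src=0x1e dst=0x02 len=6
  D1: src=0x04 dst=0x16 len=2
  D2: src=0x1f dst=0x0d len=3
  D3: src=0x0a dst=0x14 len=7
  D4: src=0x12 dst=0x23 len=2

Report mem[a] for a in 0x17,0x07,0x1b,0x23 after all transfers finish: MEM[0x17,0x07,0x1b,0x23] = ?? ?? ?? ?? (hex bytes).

MEM[0x17,0x07,0x1b,0x23] = 20 3d fe 7d

D0: mem[0x02..0x07] <- [ae 20 99 36 71 3d]
D1: mem[0x16..0x17] <- [99 36]
D2: mem[0x0d..0x0f] <- [20 99 36]
D3: mem[0x14..0x1a] <- [e1 a8 0b 20 99 36 16]
D4: mem[0x23..0x24] <- [7d 94]
query mem[0x17]=0x20, mem[0x07]=0x3d, mem[0x1b]=0xfe, mem[0x23]=0x7d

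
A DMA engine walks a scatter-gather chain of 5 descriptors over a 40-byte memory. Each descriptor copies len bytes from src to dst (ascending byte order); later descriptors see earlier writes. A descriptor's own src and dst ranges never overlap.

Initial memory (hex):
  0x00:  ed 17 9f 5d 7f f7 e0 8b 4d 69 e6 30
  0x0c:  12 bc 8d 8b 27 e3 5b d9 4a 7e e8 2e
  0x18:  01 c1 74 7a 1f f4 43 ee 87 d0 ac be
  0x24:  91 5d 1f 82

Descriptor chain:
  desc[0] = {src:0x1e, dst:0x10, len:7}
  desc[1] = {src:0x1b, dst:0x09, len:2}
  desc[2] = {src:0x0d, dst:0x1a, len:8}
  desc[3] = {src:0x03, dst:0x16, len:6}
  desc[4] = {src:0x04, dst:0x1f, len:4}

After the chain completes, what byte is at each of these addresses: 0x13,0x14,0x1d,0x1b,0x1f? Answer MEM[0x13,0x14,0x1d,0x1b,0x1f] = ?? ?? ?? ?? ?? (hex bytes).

MEM[0x13,0x14,0x1d,0x1b,0x1f] = d0 ac 43 4d 7f

D0: mem[0x10..0x16] <- [43 ee 87 d0 ac be 91]
D1: mem[0x09..0x0a] <- [7a 1f]
D2: mem[0x1a..0x21] <- [bc 8d 8b 43 ee 87 d0 ac]
D3: mem[0x16..0x1b] <- [5d 7f f7 e0 8b 4d]
D4: mem[0x1f..0x22] <- [7f f7 e0 8b]
query mem[0x13]=0xd0, mem[0x14]=0xac, mem[0x1d]=0x43, mem[0x1b]=0x4d, mem[0x1f]=0x7f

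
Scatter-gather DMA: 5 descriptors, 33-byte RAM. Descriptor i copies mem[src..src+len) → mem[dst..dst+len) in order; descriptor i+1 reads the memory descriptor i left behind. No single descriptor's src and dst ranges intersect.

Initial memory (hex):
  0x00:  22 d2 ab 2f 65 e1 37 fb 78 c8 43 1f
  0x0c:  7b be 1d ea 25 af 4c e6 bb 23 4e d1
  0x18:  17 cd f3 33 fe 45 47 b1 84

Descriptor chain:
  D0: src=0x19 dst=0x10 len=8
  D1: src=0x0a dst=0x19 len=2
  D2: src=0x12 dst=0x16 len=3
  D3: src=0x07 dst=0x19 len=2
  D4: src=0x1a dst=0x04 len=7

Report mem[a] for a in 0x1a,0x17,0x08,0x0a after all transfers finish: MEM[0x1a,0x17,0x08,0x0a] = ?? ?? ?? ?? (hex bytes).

MEM[0x1a,0x17,0x08,0x0a] = 78 fe 47 84

#0 dst[0x10+8] := {0xcd,0xf3,0x33,0xfe,0x45,0x47,0xb1,0x84}
#1 dst[0x19+2] := {0x43,0x1f}
#2 dst[0x16+3] := {0x33,0xfe,0x45}
#3 dst[0x19+2] := {0xfb,0x78}
#4 dst[0x04+7] := {0x78,0x33,0xfe,0x45,0x47,0xb1,0x84}
query mem[0x1a]=0x78, mem[0x17]=0xfe, mem[0x08]=0x47, mem[0x0a]=0x84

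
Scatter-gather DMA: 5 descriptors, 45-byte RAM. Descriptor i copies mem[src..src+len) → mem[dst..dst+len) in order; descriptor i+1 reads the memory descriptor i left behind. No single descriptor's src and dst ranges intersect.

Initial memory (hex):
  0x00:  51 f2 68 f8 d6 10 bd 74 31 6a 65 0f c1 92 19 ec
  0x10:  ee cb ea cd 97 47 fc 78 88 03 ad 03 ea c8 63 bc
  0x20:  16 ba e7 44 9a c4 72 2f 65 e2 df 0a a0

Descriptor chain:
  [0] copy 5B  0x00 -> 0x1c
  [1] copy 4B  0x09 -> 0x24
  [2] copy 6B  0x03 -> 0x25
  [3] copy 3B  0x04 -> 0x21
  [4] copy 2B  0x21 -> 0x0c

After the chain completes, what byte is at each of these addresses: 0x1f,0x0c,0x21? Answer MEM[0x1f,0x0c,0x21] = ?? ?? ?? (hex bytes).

#0 dst[0x1c+5] := {0x51,0xf2,0x68,0xf8,0xd6}
#1 dst[0x24+4] := {0x6a,0x65,0x0f,0xc1}
#2 dst[0x25+6] := {0xf8,0xd6,0x10,0xbd,0x74,0x31}
#3 dst[0x21+3] := {0xd6,0x10,0xbd}
#4 dst[0x0c+2] := {0xd6,0x10}
query mem[0x1f]=0xf8, mem[0x0c]=0xd6, mem[0x21]=0xd6

MEM[0x1f,0x0c,0x21] = f8 d6 d6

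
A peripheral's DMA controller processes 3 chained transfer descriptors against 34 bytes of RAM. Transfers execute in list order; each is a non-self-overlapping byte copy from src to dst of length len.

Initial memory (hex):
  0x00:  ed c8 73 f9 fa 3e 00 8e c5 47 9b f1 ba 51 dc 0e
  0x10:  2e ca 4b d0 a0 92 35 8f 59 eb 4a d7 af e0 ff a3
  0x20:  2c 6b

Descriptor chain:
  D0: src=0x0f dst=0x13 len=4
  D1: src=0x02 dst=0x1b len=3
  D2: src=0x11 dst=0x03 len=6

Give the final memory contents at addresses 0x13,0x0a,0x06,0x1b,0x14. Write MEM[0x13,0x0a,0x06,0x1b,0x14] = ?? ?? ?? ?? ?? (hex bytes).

MEM[0x13,0x0a,0x06,0x1b,0x14] = 0e 9b 2e 73 2e

  after D0: wrote 4B at 0x13 = 0e2eca4b
  after D1: wrote 3B at 0x1b = 73f9fa
  after D2: wrote 6B at 0x03 = ca4b0e2eca4b
query mem[0x13]=0x0e, mem[0x0a]=0x9b, mem[0x06]=0x2e, mem[0x1b]=0x73, mem[0x14]=0x2e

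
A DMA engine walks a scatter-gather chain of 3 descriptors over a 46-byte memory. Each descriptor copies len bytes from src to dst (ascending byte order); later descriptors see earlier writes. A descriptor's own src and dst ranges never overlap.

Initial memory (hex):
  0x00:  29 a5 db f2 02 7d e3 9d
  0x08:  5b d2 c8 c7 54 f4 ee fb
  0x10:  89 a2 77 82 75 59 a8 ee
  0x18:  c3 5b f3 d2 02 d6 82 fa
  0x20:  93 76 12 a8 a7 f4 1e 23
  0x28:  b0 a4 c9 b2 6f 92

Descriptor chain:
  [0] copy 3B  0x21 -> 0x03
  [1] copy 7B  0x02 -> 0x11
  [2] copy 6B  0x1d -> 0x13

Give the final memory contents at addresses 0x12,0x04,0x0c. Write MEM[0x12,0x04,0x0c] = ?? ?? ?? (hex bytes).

MEM[0x12,0x04,0x0c] = 76 12 54

  after D0: wrote 3B at 0x03 = 7612a8
  after D1: wrote 7B at 0x11 = db7612a8e39d5b
  after D2: wrote 6B at 0x13 = d682fa937612
query mem[0x12]=0x76, mem[0x04]=0x12, mem[0x0c]=0x54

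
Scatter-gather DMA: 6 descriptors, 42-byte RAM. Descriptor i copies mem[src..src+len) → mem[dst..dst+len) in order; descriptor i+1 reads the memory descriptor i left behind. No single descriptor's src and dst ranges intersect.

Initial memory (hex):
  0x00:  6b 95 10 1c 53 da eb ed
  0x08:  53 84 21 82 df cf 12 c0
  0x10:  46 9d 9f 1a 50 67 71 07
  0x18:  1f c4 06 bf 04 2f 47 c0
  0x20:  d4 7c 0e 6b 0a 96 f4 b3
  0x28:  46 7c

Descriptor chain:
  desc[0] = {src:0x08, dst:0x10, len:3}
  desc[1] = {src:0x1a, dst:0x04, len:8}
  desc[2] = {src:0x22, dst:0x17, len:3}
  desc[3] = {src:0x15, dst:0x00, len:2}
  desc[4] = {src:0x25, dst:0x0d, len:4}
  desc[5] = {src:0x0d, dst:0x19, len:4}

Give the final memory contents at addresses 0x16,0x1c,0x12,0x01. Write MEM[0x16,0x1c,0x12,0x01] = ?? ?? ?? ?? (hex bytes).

MEM[0x16,0x1c,0x12,0x01] = 71 46 21 71

D0: mem[0x10..0x12] <- [53 84 21]
D1: mem[0x04..0x0b] <- [06 bf 04 2f 47 c0 d4 7c]
D2: mem[0x17..0x19] <- [0e 6b 0a]
D3: mem[0x00..0x01] <- [67 71]
D4: mem[0x0d..0x10] <- [96 f4 b3 46]
D5: mem[0x19..0x1c] <- [96 f4 b3 46]
query mem[0x16]=0x71, mem[0x1c]=0x46, mem[0x12]=0x21, mem[0x01]=0x71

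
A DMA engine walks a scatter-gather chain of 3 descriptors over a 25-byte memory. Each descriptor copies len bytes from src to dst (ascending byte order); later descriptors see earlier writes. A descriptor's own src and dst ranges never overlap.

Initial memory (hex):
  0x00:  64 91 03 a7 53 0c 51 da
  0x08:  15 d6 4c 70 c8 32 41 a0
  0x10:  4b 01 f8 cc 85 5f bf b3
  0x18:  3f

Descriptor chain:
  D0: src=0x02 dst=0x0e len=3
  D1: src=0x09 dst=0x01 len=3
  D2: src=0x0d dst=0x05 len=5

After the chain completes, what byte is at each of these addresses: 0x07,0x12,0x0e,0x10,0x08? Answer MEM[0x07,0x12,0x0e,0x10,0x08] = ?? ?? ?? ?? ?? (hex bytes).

MEM[0x07,0x12,0x0e,0x10,0x08] = a7 f8 03 53 53

D0: mem[0x0e..0x10] <- [03 a7 53]
D1: mem[0x01..0x03] <- [d6 4c 70]
D2: mem[0x05..0x09] <- [32 03 a7 53 01]
query mem[0x07]=0xa7, mem[0x12]=0xf8, mem[0x0e]=0x03, mem[0x10]=0x53, mem[0x08]=0x53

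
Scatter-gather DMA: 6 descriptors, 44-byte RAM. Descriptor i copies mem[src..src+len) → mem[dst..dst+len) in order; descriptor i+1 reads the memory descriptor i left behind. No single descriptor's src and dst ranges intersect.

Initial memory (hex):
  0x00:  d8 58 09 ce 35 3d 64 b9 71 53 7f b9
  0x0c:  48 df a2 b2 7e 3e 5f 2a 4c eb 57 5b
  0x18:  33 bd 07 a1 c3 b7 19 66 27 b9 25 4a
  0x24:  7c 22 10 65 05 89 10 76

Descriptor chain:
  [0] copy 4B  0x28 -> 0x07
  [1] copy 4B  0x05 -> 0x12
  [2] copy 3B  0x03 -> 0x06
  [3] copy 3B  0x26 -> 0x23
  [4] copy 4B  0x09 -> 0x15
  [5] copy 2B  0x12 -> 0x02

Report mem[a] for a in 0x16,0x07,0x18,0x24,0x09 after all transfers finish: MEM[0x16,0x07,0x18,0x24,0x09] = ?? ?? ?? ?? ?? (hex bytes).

MEM[0x16,0x07,0x18,0x24,0x09] = 76 35 48 65 10

D0: mem[0x07..0x0a] <- [05 89 10 76]
D1: mem[0x12..0x15] <- [3d 64 05 89]
D2: mem[0x06..0x08] <- [ce 35 3d]
D3: mem[0x23..0x25] <- [10 65 05]
D4: mem[0x15..0x18] <- [10 76 b9 48]
D5: mem[0x02..0x03] <- [3d 64]
query mem[0x16]=0x76, mem[0x07]=0x35, mem[0x18]=0x48, mem[0x24]=0x65, mem[0x09]=0x10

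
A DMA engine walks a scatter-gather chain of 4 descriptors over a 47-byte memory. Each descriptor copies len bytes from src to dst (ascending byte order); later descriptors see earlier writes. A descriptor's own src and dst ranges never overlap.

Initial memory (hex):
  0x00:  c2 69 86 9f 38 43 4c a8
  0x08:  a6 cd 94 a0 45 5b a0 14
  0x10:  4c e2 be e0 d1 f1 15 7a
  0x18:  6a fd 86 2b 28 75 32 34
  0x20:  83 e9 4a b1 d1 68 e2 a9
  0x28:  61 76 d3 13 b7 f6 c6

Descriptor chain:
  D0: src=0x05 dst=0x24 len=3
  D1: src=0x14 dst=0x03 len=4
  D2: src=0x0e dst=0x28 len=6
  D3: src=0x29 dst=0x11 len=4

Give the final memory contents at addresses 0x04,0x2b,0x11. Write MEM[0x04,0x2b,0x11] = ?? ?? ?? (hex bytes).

MEM[0x04,0x2b,0x11] = f1 e2 14

#0 dst[0x24+3] := {0x43,0x4c,0xa8}
#1 dst[0x03+4] := {0xd1,0xf1,0x15,0x7a}
#2 dst[0x28+6] := {0xa0,0x14,0x4c,0xe2,0xbe,0xe0}
#3 dst[0x11+4] := {0x14,0x4c,0xe2,0xbe}
query mem[0x04]=0xf1, mem[0x2b]=0xe2, mem[0x11]=0x14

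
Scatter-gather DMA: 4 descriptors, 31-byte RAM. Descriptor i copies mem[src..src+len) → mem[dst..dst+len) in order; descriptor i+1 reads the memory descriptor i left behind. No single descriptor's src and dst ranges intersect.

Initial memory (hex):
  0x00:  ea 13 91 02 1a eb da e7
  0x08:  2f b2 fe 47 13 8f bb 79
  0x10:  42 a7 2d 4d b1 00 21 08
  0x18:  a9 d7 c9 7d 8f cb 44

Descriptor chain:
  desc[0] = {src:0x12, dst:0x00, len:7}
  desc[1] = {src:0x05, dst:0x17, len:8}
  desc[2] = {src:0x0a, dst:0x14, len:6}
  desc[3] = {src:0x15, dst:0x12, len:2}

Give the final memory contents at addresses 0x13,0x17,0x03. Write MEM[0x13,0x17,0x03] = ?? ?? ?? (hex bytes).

MEM[0x13,0x17,0x03] = 13 8f 00

[0] 0x12->0x00 len=7 : 2d 4d b1 00 21 08 a9
[1] 0x05->0x17 len=8 : 08 a9 e7 2f b2 fe 47 13
[2] 0x0a->0x14 len=6 : fe 47 13 8f bb 79
[3] 0x15->0x12 len=2 : 47 13
query mem[0x13]=0x13, mem[0x17]=0x8f, mem[0x03]=0x00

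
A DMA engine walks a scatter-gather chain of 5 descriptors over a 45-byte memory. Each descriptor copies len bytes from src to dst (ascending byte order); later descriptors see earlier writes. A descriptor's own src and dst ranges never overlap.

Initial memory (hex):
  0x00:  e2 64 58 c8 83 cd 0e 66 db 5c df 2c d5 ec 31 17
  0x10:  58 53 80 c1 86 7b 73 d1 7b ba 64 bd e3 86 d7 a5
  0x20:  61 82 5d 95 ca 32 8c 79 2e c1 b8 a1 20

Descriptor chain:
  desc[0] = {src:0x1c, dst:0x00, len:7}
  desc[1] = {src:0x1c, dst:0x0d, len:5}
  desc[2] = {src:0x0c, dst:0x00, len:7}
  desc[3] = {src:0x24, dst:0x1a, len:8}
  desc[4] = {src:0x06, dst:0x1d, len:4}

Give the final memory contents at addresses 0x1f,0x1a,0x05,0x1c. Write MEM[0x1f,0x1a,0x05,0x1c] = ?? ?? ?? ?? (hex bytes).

  after D0: wrote 7B at 0x00 = e386d7a561825d
  after D1: wrote 5B at 0x0d = e386d7a561
  after D2: wrote 7B at 0x00 = d5e386d7a56180
  after D3: wrote 8B at 0x1a = ca328c792ec1b8a1
  after D4: wrote 4B at 0x1d = 8066db5c
query mem[0x1f]=0xdb, mem[0x1a]=0xca, mem[0x05]=0x61, mem[0x1c]=0x8c

MEM[0x1f,0x1a,0x05,0x1c] = db ca 61 8c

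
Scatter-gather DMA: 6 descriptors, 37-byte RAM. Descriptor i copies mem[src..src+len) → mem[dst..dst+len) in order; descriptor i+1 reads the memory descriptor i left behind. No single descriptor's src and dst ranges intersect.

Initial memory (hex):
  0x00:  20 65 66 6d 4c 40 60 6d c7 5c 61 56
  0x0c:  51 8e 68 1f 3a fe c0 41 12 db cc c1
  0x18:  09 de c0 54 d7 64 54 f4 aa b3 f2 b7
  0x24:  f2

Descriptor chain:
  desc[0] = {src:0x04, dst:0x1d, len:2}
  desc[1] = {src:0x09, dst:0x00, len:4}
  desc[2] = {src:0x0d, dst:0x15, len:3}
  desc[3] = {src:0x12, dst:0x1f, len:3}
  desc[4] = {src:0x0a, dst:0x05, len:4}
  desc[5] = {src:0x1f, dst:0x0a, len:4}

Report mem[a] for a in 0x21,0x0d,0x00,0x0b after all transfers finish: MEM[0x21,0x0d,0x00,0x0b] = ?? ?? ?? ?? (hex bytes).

MEM[0x21,0x0d,0x00,0x0b] = 12 f2 5c 41

[0] 0x04->0x1d len=2 : 4c 40
[1] 0x09->0x00 len=4 : 5c 61 56 51
[2] 0x0d->0x15 len=3 : 8e 68 1f
[3] 0x12->0x1f len=3 : c0 41 12
[4] 0x0a->0x05 len=4 : 61 56 51 8e
[5] 0x1f->0x0a len=4 : c0 41 12 f2
query mem[0x21]=0x12, mem[0x0d]=0xf2, mem[0x00]=0x5c, mem[0x0b]=0x41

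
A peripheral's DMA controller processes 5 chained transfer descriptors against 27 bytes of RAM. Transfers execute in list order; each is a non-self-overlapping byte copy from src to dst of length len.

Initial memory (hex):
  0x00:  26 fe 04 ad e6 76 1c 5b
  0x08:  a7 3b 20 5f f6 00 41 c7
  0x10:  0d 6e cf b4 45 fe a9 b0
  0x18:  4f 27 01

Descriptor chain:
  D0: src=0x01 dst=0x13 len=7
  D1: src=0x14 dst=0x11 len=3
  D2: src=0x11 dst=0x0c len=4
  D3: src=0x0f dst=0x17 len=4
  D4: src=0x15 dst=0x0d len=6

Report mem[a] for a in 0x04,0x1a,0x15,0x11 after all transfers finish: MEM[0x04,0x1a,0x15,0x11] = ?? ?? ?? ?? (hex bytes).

MEM[0x04,0x1a,0x15,0x11] = e6 ad ad 04

  after D0: wrote 7B at 0x13 = fe04ade6761c5b
  after D1: wrote 3B at 0x11 = 04ade6
  after D2: wrote 4B at 0x0c = 04ade604
  after D3: wrote 4B at 0x17 = 040d04ad
  after D4: wrote 6B at 0x0d = ade6040d04ad
query mem[0x04]=0xe6, mem[0x1a]=0xad, mem[0x15]=0xad, mem[0x11]=0x04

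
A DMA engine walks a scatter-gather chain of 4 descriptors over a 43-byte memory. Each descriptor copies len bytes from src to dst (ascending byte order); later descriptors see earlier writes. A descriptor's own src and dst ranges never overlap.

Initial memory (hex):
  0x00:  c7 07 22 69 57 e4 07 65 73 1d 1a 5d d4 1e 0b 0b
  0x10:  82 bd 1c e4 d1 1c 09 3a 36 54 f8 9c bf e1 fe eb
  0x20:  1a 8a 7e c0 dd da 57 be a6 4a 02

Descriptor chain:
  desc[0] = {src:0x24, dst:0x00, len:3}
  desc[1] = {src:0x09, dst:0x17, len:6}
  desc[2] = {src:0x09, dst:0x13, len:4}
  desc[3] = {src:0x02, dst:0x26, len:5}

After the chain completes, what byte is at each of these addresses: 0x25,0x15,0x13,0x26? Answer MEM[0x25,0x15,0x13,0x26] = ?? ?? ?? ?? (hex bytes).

MEM[0x25,0x15,0x13,0x26] = da 5d 1d 57

  after D0: wrote 3B at 0x00 = ddda57
  after D1: wrote 6B at 0x17 = 1d1a5dd41e0b
  after D2: wrote 4B at 0x13 = 1d1a5dd4
  after D3: wrote 5B at 0x26 = 576957e407
query mem[0x25]=0xda, mem[0x15]=0x5d, mem[0x13]=0x1d, mem[0x26]=0x57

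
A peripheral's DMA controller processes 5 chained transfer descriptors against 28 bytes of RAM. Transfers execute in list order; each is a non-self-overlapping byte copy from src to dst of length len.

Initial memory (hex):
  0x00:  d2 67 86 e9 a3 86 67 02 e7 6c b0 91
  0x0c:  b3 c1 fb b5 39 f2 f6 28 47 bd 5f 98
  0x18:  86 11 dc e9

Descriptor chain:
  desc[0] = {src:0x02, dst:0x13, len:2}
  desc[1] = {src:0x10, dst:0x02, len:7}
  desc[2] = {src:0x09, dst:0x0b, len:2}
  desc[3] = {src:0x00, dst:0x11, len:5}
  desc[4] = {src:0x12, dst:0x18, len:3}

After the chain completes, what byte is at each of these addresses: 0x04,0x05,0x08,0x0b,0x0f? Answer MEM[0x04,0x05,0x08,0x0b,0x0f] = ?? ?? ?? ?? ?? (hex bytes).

D0: mem[0x13..0x14] <- [86 e9]
D1: mem[0x02..0x08] <- [39 f2 f6 86 e9 bd 5f]
D2: mem[0x0b..0x0c] <- [6c b0]
D3: mem[0x11..0x15] <- [d2 67 39 f2 f6]
D4: mem[0x18..0x1a] <- [67 39 f2]
query mem[0x04]=0xf6, mem[0x05]=0x86, mem[0x08]=0x5f, mem[0x0b]=0x6c, mem[0x0f]=0xb5

MEM[0x04,0x05,0x08,0x0b,0x0f] = f6 86 5f 6c b5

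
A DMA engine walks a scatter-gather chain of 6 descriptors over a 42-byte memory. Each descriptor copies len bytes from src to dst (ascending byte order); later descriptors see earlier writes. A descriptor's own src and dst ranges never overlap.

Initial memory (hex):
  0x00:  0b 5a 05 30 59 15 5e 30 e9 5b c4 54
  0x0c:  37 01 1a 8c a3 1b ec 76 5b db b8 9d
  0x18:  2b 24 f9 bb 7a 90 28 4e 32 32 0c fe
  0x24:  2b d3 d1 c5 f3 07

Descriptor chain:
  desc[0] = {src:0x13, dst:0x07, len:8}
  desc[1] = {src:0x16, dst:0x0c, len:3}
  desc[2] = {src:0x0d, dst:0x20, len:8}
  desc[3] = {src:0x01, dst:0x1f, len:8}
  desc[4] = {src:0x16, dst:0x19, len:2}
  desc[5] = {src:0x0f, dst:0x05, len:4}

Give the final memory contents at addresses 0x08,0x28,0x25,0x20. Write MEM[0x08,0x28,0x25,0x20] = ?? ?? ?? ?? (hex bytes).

[0] 0x13->0x07 len=8 : 76 5b db b8 9d 2b 24 f9
[1] 0x16->0x0c len=3 : b8 9d 2b
[2] 0x0d->0x20 len=8 : 9d 2b 8c a3 1b ec 76 5b
[3] 0x01->0x1f len=8 : 5a 05 30 59 15 5e 76 5b
[4] 0x16->0x19 len=2 : b8 9d
[5] 0x0f->0x05 len=4 : 8c a3 1b ec
query mem[0x08]=0xec, mem[0x28]=0xf3, mem[0x25]=0x76, mem[0x20]=0x05

MEM[0x08,0x28,0x25,0x20] = ec f3 76 05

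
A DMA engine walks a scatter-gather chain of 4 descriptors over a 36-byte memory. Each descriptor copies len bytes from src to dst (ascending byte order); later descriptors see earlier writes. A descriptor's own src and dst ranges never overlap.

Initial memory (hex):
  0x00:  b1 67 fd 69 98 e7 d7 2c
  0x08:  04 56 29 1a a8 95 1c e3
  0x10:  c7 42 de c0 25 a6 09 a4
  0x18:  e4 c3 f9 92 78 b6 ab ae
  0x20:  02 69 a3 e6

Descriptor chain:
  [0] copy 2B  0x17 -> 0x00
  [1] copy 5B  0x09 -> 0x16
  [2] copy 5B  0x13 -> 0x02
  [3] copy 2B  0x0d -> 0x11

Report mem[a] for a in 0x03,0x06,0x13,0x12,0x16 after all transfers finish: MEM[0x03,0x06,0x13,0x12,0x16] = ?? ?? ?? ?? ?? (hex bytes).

MEM[0x03,0x06,0x13,0x12,0x16] = 25 29 c0 1c 56

[0] 0x17->0x00 len=2 : a4 e4
[1] 0x09->0x16 len=5 : 56 29 1a a8 95
[2] 0x13->0x02 len=5 : c0 25 a6 56 29
[3] 0x0d->0x11 len=2 : 95 1c
query mem[0x03]=0x25, mem[0x06]=0x29, mem[0x13]=0xc0, mem[0x12]=0x1c, mem[0x16]=0x56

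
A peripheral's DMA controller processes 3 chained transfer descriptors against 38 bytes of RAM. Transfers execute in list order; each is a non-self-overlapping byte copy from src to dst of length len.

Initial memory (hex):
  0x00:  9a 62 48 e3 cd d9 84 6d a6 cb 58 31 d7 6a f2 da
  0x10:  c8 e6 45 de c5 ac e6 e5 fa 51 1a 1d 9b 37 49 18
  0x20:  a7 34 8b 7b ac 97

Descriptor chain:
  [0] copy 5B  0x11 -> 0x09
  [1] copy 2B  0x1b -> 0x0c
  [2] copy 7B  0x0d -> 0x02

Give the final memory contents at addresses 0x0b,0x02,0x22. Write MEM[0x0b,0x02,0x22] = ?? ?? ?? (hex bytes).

#0 dst[0x09+5] := {0xe6,0x45,0xde,0xc5,0xac}
#1 dst[0x0c+2] := {0x1d,0x9b}
#2 dst[0x02+7] := {0x9b,0xf2,0xda,0xc8,0xe6,0x45,0xde}
query mem[0x0b]=0xde, mem[0x02]=0x9b, mem[0x22]=0x8b

MEM[0x0b,0x02,0x22] = de 9b 8b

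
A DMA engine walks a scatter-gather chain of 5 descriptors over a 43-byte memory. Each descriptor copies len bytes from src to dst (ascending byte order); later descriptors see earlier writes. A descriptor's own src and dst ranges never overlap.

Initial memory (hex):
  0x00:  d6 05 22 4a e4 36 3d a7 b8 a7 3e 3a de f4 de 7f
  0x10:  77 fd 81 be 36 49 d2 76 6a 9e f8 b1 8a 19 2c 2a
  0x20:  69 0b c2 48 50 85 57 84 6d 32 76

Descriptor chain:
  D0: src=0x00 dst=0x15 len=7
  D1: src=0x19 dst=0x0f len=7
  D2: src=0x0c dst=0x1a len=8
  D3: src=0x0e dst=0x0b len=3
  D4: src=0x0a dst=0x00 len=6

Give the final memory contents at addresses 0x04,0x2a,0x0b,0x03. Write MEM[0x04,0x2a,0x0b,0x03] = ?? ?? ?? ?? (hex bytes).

D0: mem[0x15..0x1b] <- [d6 05 22 4a e4 36 3d]
D1: mem[0x0f..0x15] <- [e4 36 3d 8a 19 2c 2a]
D2: mem[0x1a..0x21] <- [de f4 de e4 36 3d 8a 19]
D3: mem[0x0b..0x0d] <- [de e4 36]
D4: mem[0x00..0x05] <- [3e de e4 36 de e4]
query mem[0x04]=0xde, mem[0x2a]=0x76, mem[0x0b]=0xde, mem[0x03]=0x36

MEM[0x04,0x2a,0x0b,0x03] = de 76 de 36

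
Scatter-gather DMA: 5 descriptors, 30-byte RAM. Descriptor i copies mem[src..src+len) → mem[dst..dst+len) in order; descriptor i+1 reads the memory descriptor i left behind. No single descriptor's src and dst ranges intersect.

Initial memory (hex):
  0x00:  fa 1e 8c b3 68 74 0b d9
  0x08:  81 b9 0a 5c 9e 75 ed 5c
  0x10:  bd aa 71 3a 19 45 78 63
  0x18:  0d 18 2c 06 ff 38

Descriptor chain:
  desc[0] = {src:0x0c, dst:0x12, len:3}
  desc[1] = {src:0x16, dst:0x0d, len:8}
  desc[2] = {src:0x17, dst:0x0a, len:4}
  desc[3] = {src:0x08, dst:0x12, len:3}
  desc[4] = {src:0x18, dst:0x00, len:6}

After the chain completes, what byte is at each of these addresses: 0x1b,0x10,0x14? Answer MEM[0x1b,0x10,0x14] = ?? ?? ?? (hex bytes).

  after D0: wrote 3B at 0x12 = 9e75ed
  after D1: wrote 8B at 0x0d = 78630d182c06ff38
  after D2: wrote 4B at 0x0a = 630d182c
  after D3: wrote 3B at 0x12 = 81b963
  after D4: wrote 6B at 0x00 = 0d182c06ff38
query mem[0x1b]=0x06, mem[0x10]=0x18, mem[0x14]=0x63

MEM[0x1b,0x10,0x14] = 06 18 63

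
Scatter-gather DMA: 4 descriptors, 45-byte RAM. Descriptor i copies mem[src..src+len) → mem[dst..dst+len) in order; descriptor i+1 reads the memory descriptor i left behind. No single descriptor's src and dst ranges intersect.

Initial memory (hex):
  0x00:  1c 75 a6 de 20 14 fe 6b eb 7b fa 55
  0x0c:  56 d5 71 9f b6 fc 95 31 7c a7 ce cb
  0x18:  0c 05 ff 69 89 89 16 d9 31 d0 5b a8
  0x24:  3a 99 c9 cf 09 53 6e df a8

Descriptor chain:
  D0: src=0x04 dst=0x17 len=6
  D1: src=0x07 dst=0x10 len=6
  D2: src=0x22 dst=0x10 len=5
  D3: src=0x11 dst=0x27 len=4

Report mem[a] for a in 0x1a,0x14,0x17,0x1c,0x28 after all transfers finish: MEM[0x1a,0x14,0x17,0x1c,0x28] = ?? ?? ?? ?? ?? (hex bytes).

[0] 0x04->0x17 len=6 : 20 14 fe 6b eb 7b
[1] 0x07->0x10 len=6 : 6b eb 7b fa 55 56
[2] 0x22->0x10 len=5 : 5b a8 3a 99 c9
[3] 0x11->0x27 len=4 : a8 3a 99 c9
query mem[0x1a]=0x6b, mem[0x14]=0xc9, mem[0x17]=0x20, mem[0x1c]=0x7b, mem[0x28]=0x3a

MEM[0x1a,0x14,0x17,0x1c,0x28] = 6b c9 20 7b 3a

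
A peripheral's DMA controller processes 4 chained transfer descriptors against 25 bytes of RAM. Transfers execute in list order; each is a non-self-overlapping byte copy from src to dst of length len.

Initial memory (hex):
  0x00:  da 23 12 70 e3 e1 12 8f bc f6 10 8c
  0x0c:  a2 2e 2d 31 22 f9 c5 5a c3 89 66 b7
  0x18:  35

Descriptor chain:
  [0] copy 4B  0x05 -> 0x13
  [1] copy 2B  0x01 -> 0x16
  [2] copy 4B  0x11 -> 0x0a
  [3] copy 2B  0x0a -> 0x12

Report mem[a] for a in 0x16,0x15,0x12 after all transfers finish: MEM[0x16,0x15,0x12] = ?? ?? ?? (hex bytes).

[0] 0x05->0x13 len=4 : e1 12 8f bc
[1] 0x01->0x16 len=2 : 23 12
[2] 0x11->0x0a len=4 : f9 c5 e1 12
[3] 0x0a->0x12 len=2 : f9 c5
query mem[0x16]=0x23, mem[0x15]=0x8f, mem[0x12]=0xf9

MEM[0x16,0x15,0x12] = 23 8f f9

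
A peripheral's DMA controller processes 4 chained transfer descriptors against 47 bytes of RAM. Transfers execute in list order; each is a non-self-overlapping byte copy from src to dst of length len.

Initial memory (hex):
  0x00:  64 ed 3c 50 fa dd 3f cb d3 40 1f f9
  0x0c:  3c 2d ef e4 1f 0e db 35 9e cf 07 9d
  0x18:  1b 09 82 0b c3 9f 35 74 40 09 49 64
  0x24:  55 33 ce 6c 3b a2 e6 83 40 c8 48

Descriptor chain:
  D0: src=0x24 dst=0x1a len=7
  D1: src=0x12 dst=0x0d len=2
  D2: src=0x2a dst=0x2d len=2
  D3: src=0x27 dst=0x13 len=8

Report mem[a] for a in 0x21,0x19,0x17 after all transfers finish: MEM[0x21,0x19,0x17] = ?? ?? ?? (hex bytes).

#0 dst[0x1a+7] := {0x55,0x33,0xce,0x6c,0x3b,0xa2,0xe6}
#1 dst[0x0d+2] := {0xdb,0x35}
#2 dst[0x2d+2] := {0xe6,0x83}
#3 dst[0x13+8] := {0x6c,0x3b,0xa2,0xe6,0x83,0x40,0xe6,0x83}
query mem[0x21]=0x09, mem[0x19]=0xe6, mem[0x17]=0x83

MEM[0x21,0x19,0x17] = 09 e6 83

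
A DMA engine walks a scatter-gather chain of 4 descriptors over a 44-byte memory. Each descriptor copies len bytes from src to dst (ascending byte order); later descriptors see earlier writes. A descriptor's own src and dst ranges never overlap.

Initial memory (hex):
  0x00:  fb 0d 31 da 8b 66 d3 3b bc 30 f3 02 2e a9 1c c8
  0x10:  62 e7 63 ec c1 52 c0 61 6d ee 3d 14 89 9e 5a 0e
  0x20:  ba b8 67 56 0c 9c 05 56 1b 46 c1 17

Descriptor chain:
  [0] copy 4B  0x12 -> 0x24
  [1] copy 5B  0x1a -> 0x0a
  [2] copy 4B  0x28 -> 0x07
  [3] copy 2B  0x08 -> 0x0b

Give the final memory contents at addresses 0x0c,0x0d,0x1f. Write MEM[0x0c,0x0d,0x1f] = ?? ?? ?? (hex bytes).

MEM[0x0c,0x0d,0x1f] = c1 9e 0e

D0: mem[0x24..0x27] <- [63 ec c1 52]
D1: mem[0x0a..0x0e] <- [3d 14 89 9e 5a]
D2: mem[0x07..0x0a] <- [1b 46 c1 17]
D3: mem[0x0b..0x0c] <- [46 c1]
query mem[0x0c]=0xc1, mem[0x0d]=0x9e, mem[0x1f]=0x0e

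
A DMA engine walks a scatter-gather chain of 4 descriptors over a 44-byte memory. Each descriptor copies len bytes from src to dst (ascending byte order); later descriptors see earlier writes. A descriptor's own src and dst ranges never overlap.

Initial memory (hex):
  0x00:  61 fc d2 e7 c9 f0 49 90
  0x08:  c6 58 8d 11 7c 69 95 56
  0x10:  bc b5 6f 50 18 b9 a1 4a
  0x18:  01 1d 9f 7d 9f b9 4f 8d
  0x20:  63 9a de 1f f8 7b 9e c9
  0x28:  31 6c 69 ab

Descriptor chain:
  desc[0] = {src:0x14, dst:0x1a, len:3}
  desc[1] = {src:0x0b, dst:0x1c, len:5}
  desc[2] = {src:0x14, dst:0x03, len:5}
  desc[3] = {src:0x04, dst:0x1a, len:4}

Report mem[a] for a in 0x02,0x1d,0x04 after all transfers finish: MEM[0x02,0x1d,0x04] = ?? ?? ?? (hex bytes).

[0] 0x14->0x1a len=3 : 18 b9 a1
[1] 0x0b->0x1c len=5 : 11 7c 69 95 56
[2] 0x14->0x03 len=5 : 18 b9 a1 4a 01
[3] 0x04->0x1a len=4 : b9 a1 4a 01
query mem[0x02]=0xd2, mem[0x1d]=0x01, mem[0x04]=0xb9

MEM[0x02,0x1d,0x04] = d2 01 b9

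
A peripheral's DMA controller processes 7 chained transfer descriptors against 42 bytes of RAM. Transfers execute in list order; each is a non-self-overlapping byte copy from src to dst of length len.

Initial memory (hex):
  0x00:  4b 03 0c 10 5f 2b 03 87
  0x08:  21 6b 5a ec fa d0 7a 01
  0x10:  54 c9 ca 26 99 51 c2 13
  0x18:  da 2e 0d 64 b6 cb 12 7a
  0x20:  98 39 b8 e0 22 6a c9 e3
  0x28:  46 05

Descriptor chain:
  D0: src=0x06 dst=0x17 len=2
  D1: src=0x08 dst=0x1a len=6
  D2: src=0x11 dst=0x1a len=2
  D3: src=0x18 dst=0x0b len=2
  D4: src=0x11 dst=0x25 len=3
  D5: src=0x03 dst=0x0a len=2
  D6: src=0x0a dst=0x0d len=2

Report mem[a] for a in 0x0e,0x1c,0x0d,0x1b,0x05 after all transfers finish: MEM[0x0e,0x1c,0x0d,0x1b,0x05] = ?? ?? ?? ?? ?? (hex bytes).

MEM[0x0e,0x1c,0x0d,0x1b,0x05] = 5f 5a 10 ca 2b

#0 dst[0x17+2] := {0x03,0x87}
#1 dst[0x1a+6] := {0x21,0x6b,0x5a,0xec,0xfa,0xd0}
#2 dst[0x1a+2] := {0xc9,0xca}
#3 dst[0x0b+2] := {0x87,0x2e}
#4 dst[0x25+3] := {0xc9,0xca,0x26}
#5 dst[0x0a+2] := {0x10,0x5f}
#6 dst[0x0d+2] := {0x10,0x5f}
query mem[0x0e]=0x5f, mem[0x1c]=0x5a, mem[0x0d]=0x10, mem[0x1b]=0xca, mem[0x05]=0x2b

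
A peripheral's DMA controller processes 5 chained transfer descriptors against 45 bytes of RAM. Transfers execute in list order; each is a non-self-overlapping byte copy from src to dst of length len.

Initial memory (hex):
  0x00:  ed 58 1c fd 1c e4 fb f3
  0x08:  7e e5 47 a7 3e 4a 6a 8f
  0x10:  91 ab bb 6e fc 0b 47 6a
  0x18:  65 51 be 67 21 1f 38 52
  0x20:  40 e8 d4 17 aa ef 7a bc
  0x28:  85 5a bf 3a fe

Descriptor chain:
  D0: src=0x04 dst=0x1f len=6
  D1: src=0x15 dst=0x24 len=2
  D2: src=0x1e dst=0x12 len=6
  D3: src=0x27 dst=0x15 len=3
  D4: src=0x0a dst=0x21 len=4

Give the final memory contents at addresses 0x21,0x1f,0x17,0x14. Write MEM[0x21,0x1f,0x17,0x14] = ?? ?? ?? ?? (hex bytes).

MEM[0x21,0x1f,0x17,0x14] = 47 1c 5a e4

[0] 0x04->0x1f len=6 : 1c e4 fb f3 7e e5
[1] 0x15->0x24 len=2 : 0b 47
[2] 0x1e->0x12 len=6 : 38 1c e4 fb f3 7e
[3] 0x27->0x15 len=3 : bc 85 5a
[4] 0x0a->0x21 len=4 : 47 a7 3e 4a
query mem[0x21]=0x47, mem[0x1f]=0x1c, mem[0x17]=0x5a, mem[0x14]=0xe4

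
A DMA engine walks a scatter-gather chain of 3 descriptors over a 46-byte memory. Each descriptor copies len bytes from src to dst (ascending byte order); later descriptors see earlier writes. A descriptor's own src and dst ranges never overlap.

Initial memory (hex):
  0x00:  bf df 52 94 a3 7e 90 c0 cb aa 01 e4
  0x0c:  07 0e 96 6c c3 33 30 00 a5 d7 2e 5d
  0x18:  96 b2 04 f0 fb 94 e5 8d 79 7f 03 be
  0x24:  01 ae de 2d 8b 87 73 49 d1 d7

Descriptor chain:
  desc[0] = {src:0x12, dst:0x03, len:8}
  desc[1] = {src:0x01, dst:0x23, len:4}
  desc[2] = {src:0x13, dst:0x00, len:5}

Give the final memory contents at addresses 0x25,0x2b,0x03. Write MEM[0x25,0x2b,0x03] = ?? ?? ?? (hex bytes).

[0] 0x12->0x03 len=8 : 30 00 a5 d7 2e 5d 96 b2
[1] 0x01->0x23 len=4 : df 52 30 00
[2] 0x13->0x00 len=5 : 00 a5 d7 2e 5d
query mem[0x25]=0x30, mem[0x2b]=0x49, mem[0x03]=0x2e

MEM[0x25,0x2b,0x03] = 30 49 2e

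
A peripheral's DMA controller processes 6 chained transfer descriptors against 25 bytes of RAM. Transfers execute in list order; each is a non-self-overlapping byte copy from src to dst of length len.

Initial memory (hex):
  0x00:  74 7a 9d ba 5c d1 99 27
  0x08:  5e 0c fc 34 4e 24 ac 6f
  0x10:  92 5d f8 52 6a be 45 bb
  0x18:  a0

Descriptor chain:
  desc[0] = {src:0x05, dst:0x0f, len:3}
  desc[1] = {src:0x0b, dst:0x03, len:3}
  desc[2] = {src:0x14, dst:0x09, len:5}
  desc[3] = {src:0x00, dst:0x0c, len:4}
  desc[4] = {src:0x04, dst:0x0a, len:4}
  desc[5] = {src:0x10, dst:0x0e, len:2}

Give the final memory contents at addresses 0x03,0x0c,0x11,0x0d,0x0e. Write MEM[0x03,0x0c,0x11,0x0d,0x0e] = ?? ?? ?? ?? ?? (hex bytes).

D0: mem[0x0f..0x11] <- [d1 99 27]
D1: mem[0x03..0x05] <- [34 4e 24]
D2: mem[0x09..0x0d] <- [6a be 45 bb a0]
D3: mem[0x0c..0x0f] <- [74 7a 9d 34]
D4: mem[0x0a..0x0d] <- [4e 24 99 27]
D5: mem[0x0e..0x0f] <- [99 27]
query mem[0x03]=0x34, mem[0x0c]=0x99, mem[0x11]=0x27, mem[0x0d]=0x27, mem[0x0e]=0x99

MEM[0x03,0x0c,0x11,0x0d,0x0e] = 34 99 27 27 99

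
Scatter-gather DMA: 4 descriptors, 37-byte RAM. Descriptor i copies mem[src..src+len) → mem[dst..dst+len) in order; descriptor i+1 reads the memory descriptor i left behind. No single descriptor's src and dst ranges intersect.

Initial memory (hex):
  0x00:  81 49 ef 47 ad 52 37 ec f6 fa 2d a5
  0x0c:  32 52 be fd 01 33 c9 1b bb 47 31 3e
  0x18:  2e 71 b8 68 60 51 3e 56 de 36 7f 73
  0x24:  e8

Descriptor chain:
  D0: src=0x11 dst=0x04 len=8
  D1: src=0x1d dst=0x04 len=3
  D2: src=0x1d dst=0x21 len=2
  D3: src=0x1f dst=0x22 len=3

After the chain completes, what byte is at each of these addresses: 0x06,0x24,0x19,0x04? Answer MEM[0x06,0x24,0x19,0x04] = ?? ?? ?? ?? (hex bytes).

MEM[0x06,0x24,0x19,0x04] = 56 51 71 51

[0] 0x11->0x04 len=8 : 33 c9 1b bb 47 31 3e 2e
[1] 0x1d->0x04 len=3 : 51 3e 56
[2] 0x1d->0x21 len=2 : 51 3e
[3] 0x1f->0x22 len=3 : 56 de 51
query mem[0x06]=0x56, mem[0x24]=0x51, mem[0x19]=0x71, mem[0x04]=0x51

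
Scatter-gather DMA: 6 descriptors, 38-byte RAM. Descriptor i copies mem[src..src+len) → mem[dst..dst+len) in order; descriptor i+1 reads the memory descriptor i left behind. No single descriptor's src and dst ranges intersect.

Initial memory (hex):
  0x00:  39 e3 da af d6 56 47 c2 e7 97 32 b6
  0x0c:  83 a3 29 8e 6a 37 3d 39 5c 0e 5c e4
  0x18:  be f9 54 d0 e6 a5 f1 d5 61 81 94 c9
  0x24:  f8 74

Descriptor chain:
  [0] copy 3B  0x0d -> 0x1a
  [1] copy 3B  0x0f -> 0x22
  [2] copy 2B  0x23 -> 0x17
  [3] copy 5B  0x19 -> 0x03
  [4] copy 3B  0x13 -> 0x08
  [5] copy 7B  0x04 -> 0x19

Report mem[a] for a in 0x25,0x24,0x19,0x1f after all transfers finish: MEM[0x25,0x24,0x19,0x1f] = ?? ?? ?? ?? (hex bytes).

  after D0: wrote 3B at 0x1a = a3298e
  after D1: wrote 3B at 0x22 = 8e6a37
  after D2: wrote 2B at 0x17 = 6a37
  after D3: wrote 5B at 0x03 = f9a3298ea5
  after D4: wrote 3B at 0x08 = 395c0e
  after D5: wrote 7B at 0x19 = a3298ea5395c0e
query mem[0x25]=0x74, mem[0x24]=0x37, mem[0x19]=0xa3, mem[0x1f]=0x0e

MEM[0x25,0x24,0x19,0x1f] = 74 37 a3 0e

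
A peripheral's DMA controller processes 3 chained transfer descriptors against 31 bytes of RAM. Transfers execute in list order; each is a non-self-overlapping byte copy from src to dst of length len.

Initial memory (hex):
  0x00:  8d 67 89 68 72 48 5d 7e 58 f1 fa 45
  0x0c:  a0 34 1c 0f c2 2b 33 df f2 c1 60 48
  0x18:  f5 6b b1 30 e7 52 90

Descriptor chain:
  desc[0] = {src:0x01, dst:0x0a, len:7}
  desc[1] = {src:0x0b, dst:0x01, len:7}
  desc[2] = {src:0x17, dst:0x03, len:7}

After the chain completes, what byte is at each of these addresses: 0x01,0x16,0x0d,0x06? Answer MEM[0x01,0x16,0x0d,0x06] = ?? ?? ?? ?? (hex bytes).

[0] 0x01->0x0a len=7 : 67 89 68 72 48 5d 7e
[1] 0x0b->0x01 len=7 : 89 68 72 48 5d 7e 2b
[2] 0x17->0x03 len=7 : 48 f5 6b b1 30 e7 52
query mem[0x01]=0x89, mem[0x16]=0x60, mem[0x0d]=0x72, mem[0x06]=0xb1

MEM[0x01,0x16,0x0d,0x06] = 89 60 72 b1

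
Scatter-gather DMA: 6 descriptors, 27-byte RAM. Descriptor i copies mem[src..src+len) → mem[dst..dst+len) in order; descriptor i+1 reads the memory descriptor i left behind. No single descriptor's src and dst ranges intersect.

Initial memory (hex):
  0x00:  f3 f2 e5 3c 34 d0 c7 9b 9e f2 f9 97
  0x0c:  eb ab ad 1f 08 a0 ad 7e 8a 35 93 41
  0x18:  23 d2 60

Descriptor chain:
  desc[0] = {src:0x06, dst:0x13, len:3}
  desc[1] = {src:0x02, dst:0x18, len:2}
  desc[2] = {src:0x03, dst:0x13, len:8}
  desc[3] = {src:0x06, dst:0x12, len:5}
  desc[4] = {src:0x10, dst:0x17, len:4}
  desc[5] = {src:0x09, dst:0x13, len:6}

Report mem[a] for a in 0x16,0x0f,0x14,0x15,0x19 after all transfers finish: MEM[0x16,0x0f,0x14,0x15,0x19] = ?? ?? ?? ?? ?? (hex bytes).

MEM[0x16,0x0f,0x14,0x15,0x19] = eb 1f f9 97 c7

[0] 0x06->0x13 len=3 : c7 9b 9e
[1] 0x02->0x18 len=2 : e5 3c
[2] 0x03->0x13 len=8 : 3c 34 d0 c7 9b 9e f2 f9
[3] 0x06->0x12 len=5 : c7 9b 9e f2 f9
[4] 0x10->0x17 len=4 : 08 a0 c7 9b
[5] 0x09->0x13 len=6 : f2 f9 97 eb ab ad
query mem[0x16]=0xeb, mem[0x0f]=0x1f, mem[0x14]=0xf9, mem[0x15]=0x97, mem[0x19]=0xc7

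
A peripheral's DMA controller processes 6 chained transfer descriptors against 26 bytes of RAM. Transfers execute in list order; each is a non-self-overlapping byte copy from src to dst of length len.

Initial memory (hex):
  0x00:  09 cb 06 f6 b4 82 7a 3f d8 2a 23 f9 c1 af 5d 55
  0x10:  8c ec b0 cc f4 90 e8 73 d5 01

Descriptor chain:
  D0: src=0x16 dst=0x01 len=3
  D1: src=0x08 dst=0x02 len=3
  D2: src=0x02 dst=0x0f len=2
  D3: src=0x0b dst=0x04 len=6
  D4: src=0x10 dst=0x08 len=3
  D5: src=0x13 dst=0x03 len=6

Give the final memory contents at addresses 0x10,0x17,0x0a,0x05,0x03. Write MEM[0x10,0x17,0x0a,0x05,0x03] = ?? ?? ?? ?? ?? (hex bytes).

MEM[0x10,0x17,0x0a,0x05,0x03] = 2a 73 b0 90 cc

[0] 0x16->0x01 len=3 : e8 73 d5
[1] 0x08->0x02 len=3 : d8 2a 23
[2] 0x02->0x0f len=2 : d8 2a
[3] 0x0b->0x04 len=6 : f9 c1 af 5d d8 2a
[4] 0x10->0x08 len=3 : 2a ec b0
[5] 0x13->0x03 len=6 : cc f4 90 e8 73 d5
query mem[0x10]=0x2a, mem[0x17]=0x73, mem[0x0a]=0xb0, mem[0x05]=0x90, mem[0x03]=0xcc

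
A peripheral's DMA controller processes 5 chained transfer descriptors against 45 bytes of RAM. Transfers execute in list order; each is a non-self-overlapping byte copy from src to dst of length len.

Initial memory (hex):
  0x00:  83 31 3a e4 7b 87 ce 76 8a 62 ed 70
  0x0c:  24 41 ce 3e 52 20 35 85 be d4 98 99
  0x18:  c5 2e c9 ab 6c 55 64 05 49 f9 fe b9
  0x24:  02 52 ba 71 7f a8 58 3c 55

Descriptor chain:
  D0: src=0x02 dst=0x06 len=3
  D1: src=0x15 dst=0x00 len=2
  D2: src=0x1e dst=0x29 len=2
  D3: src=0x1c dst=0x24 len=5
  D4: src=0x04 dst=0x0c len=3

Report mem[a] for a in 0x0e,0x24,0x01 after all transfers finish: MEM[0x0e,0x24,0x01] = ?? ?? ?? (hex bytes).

[0] 0x02->0x06 len=3 : 3a e4 7b
[1] 0x15->0x00 len=2 : d4 98
[2] 0x1e->0x29 len=2 : 64 05
[3] 0x1c->0x24 len=5 : 6c 55 64 05 49
[4] 0x04->0x0c len=3 : 7b 87 3a
query mem[0x0e]=0x3a, mem[0x24]=0x6c, mem[0x01]=0x98

MEM[0x0e,0x24,0x01] = 3a 6c 98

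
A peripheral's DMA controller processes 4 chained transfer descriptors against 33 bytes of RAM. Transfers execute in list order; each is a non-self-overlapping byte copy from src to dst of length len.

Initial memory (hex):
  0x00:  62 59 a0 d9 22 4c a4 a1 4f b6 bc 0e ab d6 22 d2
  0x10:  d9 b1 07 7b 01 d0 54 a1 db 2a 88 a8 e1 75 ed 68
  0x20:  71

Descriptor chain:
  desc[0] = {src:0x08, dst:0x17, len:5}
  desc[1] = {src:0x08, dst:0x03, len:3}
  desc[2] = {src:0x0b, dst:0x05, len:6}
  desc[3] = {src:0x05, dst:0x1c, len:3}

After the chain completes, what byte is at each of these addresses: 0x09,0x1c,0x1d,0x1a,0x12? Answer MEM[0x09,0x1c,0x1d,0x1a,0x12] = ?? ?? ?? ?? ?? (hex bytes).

MEM[0x09,0x1c,0x1d,0x1a,0x12] = d2 0e ab 0e 07

[0] 0x08->0x17 len=5 : 4f b6 bc 0e ab
[1] 0x08->0x03 len=3 : 4f b6 bc
[2] 0x0b->0x05 len=6 : 0e ab d6 22 d2 d9
[3] 0x05->0x1c len=3 : 0e ab d6
query mem[0x09]=0xd2, mem[0x1c]=0x0e, mem[0x1d]=0xab, mem[0x1a]=0x0e, mem[0x12]=0x07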